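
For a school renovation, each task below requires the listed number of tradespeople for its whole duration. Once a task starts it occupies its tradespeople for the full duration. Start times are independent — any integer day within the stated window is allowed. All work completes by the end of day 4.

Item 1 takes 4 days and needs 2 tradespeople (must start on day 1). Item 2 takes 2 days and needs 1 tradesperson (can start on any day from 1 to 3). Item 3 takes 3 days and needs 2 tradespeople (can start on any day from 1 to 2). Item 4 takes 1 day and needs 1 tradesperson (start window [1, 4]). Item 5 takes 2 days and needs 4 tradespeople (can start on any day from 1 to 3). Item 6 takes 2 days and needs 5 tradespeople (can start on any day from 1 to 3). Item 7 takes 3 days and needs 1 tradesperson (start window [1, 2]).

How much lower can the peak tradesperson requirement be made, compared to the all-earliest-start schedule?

6

Early-start peak: d1:16  d2:15  d3:5  d4:2 ⇒ 16.
Leveled (Item 1@1, Item 2@1, Item 3@1, Item 4@1, Item 5@1, Item 6@3, Item 7@2): d1:10  d2:10  d3:10  d4:8 ⇒ 10.
Reduction 16 − 10 = 6.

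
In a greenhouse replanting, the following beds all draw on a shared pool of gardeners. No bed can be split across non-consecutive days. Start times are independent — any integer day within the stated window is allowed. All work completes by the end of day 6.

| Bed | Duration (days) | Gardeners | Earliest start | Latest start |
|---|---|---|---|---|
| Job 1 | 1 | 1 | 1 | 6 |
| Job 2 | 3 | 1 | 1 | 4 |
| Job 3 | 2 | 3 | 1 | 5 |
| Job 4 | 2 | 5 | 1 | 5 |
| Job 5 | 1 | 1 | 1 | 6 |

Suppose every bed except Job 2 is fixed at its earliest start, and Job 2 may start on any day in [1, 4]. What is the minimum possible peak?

10

Job 2@1: d1:11  d2:9  d3:1  d4:0  d5:0  d6:0 → peak 11
Job 2@2: d1:10  d2:9  d3:1  d4:1  d5:0  d6:0 → peak 10
Job 2@3: d1:10  d2:8  d3:1  d4:1  d5:1  d6:0 → peak 10
Job 2@4: d1:10  d2:8  d3:0  d4:1  d5:1  d6:1 → peak 10
Best is Job 2@2, peak 10.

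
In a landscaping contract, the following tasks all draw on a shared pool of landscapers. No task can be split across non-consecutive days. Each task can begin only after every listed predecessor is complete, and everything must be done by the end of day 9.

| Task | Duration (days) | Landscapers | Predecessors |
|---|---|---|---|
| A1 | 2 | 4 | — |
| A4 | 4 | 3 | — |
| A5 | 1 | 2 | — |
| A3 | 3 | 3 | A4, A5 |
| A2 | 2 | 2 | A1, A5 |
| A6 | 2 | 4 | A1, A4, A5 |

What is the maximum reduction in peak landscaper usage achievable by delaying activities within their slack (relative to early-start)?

2

Early-start peak: d1:9  d2:7  d3:5  d4:5  d5:7  d6:7  d7:3  d8:0  d9:0 ⇒ 9.
Leveled (A1@1, A4@1, A5@3, A3@5, A2@4, A6@6): d1:7  d2:7  d3:5  d4:5  d5:5  d6:7  d7:7  d8:0  d9:0 ⇒ 7.
Reduction 9 − 7 = 2.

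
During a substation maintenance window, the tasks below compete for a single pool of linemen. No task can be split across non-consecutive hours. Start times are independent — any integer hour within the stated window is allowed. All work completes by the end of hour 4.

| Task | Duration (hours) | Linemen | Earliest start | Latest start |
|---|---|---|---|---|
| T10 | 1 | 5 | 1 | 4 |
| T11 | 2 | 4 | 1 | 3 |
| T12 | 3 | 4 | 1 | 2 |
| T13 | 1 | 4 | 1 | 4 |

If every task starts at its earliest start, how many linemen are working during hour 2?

8

At early start, hour 2 has: T11, T12.
Demand: 4 + 4 = 8.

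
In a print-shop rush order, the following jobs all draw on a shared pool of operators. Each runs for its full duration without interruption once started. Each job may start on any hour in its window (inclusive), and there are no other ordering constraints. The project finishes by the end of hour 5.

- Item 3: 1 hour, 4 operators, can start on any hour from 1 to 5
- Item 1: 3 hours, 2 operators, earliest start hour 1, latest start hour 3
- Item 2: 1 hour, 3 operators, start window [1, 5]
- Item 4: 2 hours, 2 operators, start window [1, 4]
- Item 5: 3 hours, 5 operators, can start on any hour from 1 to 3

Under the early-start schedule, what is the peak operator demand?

Early-start schedule: Item 3@1, Item 1@1, Item 2@1, Item 4@1, Item 5@1.
Load per hour: hour 1: 16, hour 2: 9, hour 3: 7, hour 4: 0, hour 5: 0.
Peak is 16.

16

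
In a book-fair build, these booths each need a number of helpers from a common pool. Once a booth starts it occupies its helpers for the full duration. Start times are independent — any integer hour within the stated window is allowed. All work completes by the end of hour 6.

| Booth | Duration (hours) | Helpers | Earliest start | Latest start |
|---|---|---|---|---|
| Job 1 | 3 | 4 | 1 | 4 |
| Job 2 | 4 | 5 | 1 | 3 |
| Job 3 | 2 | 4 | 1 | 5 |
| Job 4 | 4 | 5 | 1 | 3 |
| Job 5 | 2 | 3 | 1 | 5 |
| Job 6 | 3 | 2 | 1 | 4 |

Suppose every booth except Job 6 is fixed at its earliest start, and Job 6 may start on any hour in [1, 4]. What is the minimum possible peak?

21

Job 6@1: h1:23  h2:23  h3:16  h4:10  h5:0  h6:0 → peak 23
Job 6@2: h1:21  h2:23  h3:16  h4:12  h5:0  h6:0 → peak 23
Job 6@3: h1:21  h2:21  h3:16  h4:12  h5:2  h6:0 → peak 21
Job 6@4: h1:21  h2:21  h3:14  h4:12  h5:2  h6:2 → peak 21
Best is Job 6@3, peak 21.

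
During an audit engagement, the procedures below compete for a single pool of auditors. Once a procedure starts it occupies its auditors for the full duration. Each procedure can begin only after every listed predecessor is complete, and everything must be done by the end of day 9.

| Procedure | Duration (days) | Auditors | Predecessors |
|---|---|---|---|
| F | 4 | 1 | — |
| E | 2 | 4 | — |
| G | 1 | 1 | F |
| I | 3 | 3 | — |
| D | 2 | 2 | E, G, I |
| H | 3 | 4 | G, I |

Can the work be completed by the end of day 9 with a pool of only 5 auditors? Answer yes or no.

no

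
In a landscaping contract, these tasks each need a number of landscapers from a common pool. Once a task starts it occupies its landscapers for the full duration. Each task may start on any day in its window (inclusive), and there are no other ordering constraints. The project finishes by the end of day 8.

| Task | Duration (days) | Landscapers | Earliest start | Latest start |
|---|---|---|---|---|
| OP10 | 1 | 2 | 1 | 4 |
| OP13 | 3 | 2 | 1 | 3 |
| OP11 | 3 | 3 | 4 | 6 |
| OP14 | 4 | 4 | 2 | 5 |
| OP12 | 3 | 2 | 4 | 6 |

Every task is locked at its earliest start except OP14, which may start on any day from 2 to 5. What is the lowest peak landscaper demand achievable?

OP14@2: d1:4  d2:6  d3:6  d4:9  d5:9  d6:5  d7:0  d8:0 → peak 9
OP14@3: d1:4  d2:2  d3:6  d4:9  d5:9  d6:9  d7:0  d8:0 → peak 9
OP14@4: d1:4  d2:2  d3:2  d4:9  d5:9  d6:9  d7:4  d8:0 → peak 9
OP14@5: d1:4  d2:2  d3:2  d4:5  d5:9  d6:9  d7:4  d8:4 → peak 9
Best is OP14@2, peak 9.

9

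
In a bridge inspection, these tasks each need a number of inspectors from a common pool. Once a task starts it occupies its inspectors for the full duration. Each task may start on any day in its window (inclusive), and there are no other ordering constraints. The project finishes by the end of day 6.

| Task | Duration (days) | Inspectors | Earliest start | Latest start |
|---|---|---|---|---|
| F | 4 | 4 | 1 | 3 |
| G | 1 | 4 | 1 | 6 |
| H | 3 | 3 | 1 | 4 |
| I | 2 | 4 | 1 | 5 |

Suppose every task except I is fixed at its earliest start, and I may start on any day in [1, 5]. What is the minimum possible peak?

I@1: d1:15  d2:11  d3:7  d4:4  d5:0  d6:0 → peak 15
I@2: d1:11  d2:11  d3:11  d4:4  d5:0  d6:0 → peak 11
I@3: d1:11  d2:7  d3:11  d4:8  d5:0  d6:0 → peak 11
I@4: d1:11  d2:7  d3:7  d4:8  d5:4  d6:0 → peak 11
I@5: d1:11  d2:7  d3:7  d4:4  d5:4  d6:4 → peak 11
Best is I@2, peak 11.

11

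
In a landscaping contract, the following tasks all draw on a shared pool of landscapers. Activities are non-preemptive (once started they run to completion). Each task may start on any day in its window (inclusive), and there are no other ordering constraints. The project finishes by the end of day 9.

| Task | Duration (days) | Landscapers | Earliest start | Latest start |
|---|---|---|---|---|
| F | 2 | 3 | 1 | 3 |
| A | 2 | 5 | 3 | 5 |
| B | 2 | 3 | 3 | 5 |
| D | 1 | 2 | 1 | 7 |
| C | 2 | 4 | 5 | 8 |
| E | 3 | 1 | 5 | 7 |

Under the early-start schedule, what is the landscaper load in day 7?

1

At early start, day 7 has: E.
Demand: 1 = 1.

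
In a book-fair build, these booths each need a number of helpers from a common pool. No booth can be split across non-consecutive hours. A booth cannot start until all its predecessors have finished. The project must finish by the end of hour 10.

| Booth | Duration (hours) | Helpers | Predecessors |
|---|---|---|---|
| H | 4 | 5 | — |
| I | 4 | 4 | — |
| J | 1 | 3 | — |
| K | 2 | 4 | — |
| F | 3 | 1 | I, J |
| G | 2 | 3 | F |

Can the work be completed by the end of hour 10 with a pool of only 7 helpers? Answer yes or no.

yes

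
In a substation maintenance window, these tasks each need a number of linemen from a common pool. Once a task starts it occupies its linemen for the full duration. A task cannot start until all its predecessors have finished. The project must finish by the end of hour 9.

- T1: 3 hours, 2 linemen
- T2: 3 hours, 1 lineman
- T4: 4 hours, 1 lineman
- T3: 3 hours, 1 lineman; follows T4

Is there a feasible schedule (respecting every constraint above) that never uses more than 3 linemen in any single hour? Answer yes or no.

yes

Schedule T1@1, T2@4, T4@1, T3@5: h1:3  h2:3  h3:3  h4:2  h5:2  h6:2  h7:1  h8:0  h9:0 — peak 3 ≤ 3.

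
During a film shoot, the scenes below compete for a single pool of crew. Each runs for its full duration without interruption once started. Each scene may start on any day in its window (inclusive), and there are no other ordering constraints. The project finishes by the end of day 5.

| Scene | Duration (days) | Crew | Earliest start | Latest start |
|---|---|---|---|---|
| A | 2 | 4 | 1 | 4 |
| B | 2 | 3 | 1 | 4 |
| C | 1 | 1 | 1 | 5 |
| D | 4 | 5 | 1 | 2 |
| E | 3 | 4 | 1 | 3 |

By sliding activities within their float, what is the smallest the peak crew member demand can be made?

12

Early-start (A@1, B@1, C@1, D@1, E@1) gives peak 17: d1:17  d2:16  d3:9  d4:5  d5:0.
Shift D→2, E→3.
Schedule A@1, B@1, C@1, D@2, E@3: d1:8  d2:12  d3:9  d4:9  d5:9 — peak 12.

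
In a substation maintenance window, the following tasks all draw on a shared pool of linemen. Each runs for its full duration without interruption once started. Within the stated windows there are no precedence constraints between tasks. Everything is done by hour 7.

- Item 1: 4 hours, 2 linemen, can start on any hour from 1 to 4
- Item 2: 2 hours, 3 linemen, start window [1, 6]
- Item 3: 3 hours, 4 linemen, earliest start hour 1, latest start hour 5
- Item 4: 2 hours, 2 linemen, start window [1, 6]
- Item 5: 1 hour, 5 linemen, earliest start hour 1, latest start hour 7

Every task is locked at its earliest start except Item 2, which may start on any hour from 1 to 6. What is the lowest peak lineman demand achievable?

13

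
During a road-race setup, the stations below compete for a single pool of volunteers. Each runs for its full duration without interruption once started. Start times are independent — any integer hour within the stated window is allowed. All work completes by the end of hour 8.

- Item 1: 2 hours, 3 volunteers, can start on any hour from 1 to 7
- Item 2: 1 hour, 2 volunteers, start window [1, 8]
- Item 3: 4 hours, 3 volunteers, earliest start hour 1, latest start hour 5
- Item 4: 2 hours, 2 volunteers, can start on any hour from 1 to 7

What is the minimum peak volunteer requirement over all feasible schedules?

4

Early-start (Item 1@1, Item 2@1, Item 3@1, Item 4@1) gives peak 10: h1:10  h2:8  h3:3  h4:3  h5:0  h6:0  h7:0  h8:0.
Shift Item 2→3, Item 3→5, Item 4→3.
Schedule Item 1@1, Item 2@3, Item 3@5, Item 4@3: h1:3  h2:3  h3:4  h4:2  h5:3  h6:3  h7:3  h8:3 — peak 4.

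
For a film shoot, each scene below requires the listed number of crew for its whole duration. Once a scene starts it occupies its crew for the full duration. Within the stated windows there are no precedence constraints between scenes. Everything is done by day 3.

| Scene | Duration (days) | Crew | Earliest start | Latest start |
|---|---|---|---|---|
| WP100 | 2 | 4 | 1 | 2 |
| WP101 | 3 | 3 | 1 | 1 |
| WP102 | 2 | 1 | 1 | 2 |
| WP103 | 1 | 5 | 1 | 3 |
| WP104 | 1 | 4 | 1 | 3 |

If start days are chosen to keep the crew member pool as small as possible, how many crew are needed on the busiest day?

11

Early-start (WP100@1, WP101@1, WP102@1, WP103@1, WP104@1) gives peak 17: d1:17  d2:8  d3:3.
Shift WP102→2, WP103→3.
Schedule WP100@1, WP101@1, WP102@2, WP103@3, WP104@1: d1:11  d2:8  d3:9 — peak 11.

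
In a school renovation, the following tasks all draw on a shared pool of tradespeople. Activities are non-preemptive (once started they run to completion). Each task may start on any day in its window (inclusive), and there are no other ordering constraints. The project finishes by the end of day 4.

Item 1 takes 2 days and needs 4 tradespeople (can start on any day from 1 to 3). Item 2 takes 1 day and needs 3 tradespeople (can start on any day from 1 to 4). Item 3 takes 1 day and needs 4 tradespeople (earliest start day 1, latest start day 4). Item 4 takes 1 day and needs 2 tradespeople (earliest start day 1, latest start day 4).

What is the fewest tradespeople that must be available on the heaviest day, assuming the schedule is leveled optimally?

5

Early-start (Item 1@1, Item 2@1, Item 3@1, Item 4@1) gives peak 13: d1:13  d2:4  d3:0  d4:0.
Shift Item 2→3, Item 3→4, Item 4→3.
Schedule Item 1@1, Item 2@3, Item 3@4, Item 4@3: d1:4  d2:4  d3:5  d4:4 — peak 5.
Total tradesperson-days = 17 over 4 days ⇒ peak ≥ ⌈17/4⌉ = 5, so 5 is optimal.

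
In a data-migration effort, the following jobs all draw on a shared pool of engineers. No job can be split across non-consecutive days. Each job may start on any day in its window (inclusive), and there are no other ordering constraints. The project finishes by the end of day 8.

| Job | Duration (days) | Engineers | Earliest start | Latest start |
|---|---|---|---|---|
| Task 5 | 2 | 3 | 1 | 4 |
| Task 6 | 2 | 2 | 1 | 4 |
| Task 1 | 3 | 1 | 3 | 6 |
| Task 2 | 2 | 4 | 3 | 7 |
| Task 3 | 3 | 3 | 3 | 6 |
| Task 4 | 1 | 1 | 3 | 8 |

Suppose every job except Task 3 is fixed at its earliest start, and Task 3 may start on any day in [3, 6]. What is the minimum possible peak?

6

Task 3@3: d1:5  d2:5  d3:9  d4:8  d5:4  d6:0  d7:0  d8:0 → peak 9
Task 3@4: d1:5  d2:5  d3:6  d4:8  d5:4  d6:3  d7:0  d8:0 → peak 8
Task 3@5: d1:5  d2:5  d3:6  d4:5  d5:4  d6:3  d7:3  d8:0 → peak 6
Task 3@6: d1:5  d2:5  d3:6  d4:5  d5:1  d6:3  d7:3  d8:3 → peak 6
Best is Task 3@5, peak 6.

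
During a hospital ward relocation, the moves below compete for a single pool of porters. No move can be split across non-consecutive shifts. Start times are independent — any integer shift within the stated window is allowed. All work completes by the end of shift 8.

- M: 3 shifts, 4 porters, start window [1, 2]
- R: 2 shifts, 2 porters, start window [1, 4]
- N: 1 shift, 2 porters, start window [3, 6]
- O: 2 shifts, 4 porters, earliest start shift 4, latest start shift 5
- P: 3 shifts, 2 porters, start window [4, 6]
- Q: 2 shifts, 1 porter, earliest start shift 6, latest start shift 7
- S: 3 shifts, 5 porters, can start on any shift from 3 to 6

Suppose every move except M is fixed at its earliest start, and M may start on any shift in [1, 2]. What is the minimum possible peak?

M@1: s1:6  s2:6  s3:11  s4:11  s5:11  s6:3  s7:1  s8:0 → peak 11
M@2: s1:2  s2:6  s3:11  s4:15  s5:11  s6:3  s7:1  s8:0 → peak 15
Best is M@1, peak 11.

11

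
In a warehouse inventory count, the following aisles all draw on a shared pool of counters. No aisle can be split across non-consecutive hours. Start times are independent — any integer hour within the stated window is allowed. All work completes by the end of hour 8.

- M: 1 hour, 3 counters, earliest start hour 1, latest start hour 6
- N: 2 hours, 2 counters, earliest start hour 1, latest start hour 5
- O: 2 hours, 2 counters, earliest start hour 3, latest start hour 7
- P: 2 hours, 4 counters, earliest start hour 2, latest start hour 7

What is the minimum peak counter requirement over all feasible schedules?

4

Early-start (M@1, N@1, O@3, P@2) gives peak 6: h1:5  h2:6  h3:6  h4:2  h5:0  h6:0  h7:0  h8:0.
Shift N→2, P→5.
Schedule M@1, N@2, O@3, P@5: h1:3  h2:2  h3:4  h4:2  h5:4  h6:4  h7:0  h8:0 — peak 4.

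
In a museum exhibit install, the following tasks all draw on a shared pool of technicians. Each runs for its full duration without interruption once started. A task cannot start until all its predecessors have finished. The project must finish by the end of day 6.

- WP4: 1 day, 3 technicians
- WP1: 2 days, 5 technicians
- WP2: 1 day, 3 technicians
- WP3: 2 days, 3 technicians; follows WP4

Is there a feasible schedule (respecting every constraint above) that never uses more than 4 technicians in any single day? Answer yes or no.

The minimum achievable peak is 5; 4 < 5, so no feasible schedule stays within the cap.

no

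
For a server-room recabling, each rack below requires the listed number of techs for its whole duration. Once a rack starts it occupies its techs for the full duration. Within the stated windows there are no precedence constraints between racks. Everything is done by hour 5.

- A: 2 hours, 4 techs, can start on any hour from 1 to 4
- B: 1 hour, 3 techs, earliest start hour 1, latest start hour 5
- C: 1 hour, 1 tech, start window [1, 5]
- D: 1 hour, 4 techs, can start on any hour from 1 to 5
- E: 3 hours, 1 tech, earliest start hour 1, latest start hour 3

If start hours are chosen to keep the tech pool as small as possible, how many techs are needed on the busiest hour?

Early-start (A@1, B@1, C@1, D@1, E@1) gives peak 13: h1:13  h2:5  h3:1  h4:0  h5:0.
Shift B→3, D→4, E→2.
Schedule A@1, B@3, C@1, D@4, E@2: h1:5  h2:5  h3:4  h4:5  h5:0 — peak 5.

5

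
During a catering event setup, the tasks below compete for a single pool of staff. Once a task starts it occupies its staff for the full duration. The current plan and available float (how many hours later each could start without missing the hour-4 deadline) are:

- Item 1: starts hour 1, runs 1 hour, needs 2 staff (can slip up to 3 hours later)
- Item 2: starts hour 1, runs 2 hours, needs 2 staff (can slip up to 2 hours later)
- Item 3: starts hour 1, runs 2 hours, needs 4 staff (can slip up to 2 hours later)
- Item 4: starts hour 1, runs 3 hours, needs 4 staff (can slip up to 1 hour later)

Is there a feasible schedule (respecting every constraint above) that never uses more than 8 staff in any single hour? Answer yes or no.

yes

Schedule Item 1@1, Item 2@1, Item 3@3, Item 4@1: h1:8  h2:6  h3:8  h4:4 — peak 8 ≤ 8.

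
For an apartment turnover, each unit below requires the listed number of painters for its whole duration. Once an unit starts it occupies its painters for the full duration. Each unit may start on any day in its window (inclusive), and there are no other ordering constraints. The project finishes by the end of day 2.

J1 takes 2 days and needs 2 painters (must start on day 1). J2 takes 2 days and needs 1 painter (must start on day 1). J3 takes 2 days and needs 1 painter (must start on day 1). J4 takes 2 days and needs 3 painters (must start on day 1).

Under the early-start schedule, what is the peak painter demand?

Early-start schedule: J1@1, J2@1, J3@1, J4@1.
Load per day: day 1: 7, day 2: 7.
Peak is 7.

7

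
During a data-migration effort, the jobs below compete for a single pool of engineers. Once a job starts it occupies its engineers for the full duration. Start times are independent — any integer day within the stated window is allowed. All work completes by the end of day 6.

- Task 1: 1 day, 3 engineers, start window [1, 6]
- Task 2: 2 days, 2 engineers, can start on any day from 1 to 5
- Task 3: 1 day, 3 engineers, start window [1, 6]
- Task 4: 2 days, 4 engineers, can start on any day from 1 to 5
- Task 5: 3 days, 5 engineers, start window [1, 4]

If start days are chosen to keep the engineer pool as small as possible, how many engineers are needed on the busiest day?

Early-start (Task 1@1, Task 2@1, Task 3@1, Task 4@1, Task 5@1) gives peak 17: d1:17  d2:11  d3:5  d4:0  d5:0  d6:0.
Shift Task 2→2, Task 4→2, Task 5→4.
Schedule Task 1@1, Task 2@2, Task 3@1, Task 4@2, Task 5@4: d1:6  d2:6  d3:6  d4:5  d5:5  d6:5 — peak 6.
Total engineer-days = 33 over 6 days ⇒ peak ≥ ⌈33/6⌉ = 6, so 6 is optimal.

6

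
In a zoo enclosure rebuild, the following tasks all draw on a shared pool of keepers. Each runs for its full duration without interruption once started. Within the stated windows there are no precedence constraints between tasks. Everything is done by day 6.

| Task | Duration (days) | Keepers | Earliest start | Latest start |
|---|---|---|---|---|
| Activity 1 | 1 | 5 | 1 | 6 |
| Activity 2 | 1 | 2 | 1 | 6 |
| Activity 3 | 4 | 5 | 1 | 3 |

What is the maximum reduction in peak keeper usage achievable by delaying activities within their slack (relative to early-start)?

Early-start peak: d1:12  d2:5  d3:5  d4:5  d5:0  d6:0 ⇒ 12.
Leveled (Activity 1@1, Activity 2@2, Activity 3@3): d1:5  d2:2  d3:5  d4:5  d5:5  d6:5 ⇒ 5.
Reduction 12 − 5 = 7.

7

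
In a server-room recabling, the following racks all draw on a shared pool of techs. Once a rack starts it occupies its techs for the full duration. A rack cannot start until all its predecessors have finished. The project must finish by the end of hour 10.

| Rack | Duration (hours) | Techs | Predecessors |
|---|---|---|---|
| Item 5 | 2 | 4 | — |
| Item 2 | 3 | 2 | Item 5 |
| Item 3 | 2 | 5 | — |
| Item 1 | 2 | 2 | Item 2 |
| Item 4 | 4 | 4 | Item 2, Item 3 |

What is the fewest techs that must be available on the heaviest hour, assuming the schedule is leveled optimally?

Early-start (Item 5@1, Item 2@3, Item 3@1, Item 1@6, Item 4@6) gives peak 9: h1:9  h2:9  h3:2  h4:2  h5:2  h6:6  h7:6  h8:4  h9:4  h10:0.
Shift Item 3→3.
Schedule Item 5@1, Item 2@3, Item 3@3, Item 1@6, Item 4@6: h1:4  h2:4  h3:7  h4:7  h5:2  h6:6  h7:6  h8:4  h9:4  h10:0 — peak 7.

7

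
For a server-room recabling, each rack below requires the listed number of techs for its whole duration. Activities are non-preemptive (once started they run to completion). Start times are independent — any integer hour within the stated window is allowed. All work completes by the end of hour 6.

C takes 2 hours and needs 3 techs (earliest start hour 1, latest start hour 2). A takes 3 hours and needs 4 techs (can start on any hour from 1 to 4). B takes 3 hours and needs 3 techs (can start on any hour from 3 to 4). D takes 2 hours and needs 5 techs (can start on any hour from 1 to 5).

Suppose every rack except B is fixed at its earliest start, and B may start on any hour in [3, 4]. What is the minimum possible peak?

12

B@3: h1:12  h2:12  h3:7  h4:3  h5:3  h6:0 → peak 12
B@4: h1:12  h2:12  h3:4  h4:3  h5:3  h6:3 → peak 12
Best is B@3, peak 12.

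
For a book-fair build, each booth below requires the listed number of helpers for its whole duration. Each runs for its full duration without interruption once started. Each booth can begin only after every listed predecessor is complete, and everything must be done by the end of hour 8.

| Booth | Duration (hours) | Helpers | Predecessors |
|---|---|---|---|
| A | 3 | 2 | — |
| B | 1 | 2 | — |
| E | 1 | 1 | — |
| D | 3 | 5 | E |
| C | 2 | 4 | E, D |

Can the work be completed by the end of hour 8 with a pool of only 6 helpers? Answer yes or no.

Schedule A@1, B@1, E@1, D@4, C@7: h1:5  h2:2  h3:2  h4:5  h5:5  h6:5  h7:4  h8:4 — peak 5 ≤ 6.

yes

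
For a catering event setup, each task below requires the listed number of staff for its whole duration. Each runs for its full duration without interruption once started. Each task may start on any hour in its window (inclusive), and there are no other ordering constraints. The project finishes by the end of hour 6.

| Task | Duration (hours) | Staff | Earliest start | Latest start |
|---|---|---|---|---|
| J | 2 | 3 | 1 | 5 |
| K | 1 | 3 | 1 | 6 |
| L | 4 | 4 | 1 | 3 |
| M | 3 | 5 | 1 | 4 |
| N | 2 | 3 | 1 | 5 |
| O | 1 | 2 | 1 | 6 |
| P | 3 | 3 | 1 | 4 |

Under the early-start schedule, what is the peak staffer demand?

Early-start schedule: J@1, K@1, L@1, M@1, N@1, O@1, P@1.
Load per hour: hour 1: 23, hour 2: 18, hour 3: 12, hour 4: 4, hour 5: 0, hour 6: 0.
Peak is 23.

23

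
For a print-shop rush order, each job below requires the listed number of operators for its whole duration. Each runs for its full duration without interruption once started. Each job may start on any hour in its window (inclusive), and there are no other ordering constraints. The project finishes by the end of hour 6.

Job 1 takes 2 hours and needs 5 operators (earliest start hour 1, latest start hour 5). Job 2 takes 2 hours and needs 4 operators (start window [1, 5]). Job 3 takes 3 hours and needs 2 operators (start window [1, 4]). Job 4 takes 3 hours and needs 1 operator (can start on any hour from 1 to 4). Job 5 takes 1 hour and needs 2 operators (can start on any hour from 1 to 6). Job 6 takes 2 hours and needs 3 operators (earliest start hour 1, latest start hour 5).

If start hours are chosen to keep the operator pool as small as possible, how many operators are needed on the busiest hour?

Early-start (Job 1@1, Job 2@1, Job 3@1, Job 4@1, Job 5@1, Job 6@1) gives peak 17: h1:17  h2:15  h3:3  h4:0  h5:0  h6:0.
Shift Job 2→5, Job 3→3, Job 5→6, Job 6→3.
Schedule Job 1@1, Job 2@5, Job 3@3, Job 4@1, Job 5@6, Job 6@3: h1:6  h2:6  h3:6  h4:5  h5:6  h6:6 — peak 6.
Total operator-hours = 35 over 6 hours ⇒ peak ≥ ⌈35/6⌉ = 6, so 6 is optimal.

6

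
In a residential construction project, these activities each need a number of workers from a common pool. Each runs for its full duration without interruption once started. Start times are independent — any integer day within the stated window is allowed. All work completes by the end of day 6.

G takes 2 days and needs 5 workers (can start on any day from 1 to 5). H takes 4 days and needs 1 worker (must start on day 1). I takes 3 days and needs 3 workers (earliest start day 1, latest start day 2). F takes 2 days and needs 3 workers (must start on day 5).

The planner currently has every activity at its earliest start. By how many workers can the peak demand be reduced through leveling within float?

Early-start peak: d1:9  d2:9  d3:4  d4:1  d5:3  d6:3 ⇒ 9.
Leveled (G@4, H@1, I@1, F@5): d1:4  d2:4  d3:4  d4:6  d5:8  d6:3 ⇒ 8.
Reduction 9 − 8 = 1.

1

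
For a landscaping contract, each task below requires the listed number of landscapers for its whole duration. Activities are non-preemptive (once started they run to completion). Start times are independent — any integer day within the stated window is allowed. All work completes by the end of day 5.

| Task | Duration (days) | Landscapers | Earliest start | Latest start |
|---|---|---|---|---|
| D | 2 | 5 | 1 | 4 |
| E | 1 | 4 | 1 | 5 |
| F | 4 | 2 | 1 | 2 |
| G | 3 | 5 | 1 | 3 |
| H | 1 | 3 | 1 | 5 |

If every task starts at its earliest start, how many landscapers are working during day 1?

19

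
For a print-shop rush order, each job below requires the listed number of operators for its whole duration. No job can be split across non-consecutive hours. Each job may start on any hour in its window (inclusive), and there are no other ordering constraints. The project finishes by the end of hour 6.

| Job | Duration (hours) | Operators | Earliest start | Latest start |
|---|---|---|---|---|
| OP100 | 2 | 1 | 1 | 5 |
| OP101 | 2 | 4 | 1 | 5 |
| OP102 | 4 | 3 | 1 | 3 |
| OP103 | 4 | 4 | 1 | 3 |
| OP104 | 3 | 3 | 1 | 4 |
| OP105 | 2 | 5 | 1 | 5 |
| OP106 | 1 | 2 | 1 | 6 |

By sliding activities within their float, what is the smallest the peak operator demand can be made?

10

Early-start (OP100@1, OP101@1, OP102@1, OP103@1, OP104@1, OP105@1, OP106@1) gives peak 22: h1:22  h2:20  h3:10  h4:7  h5:0  h6:0.
Shift OP102→3, OP103→3, OP104→3, OP106→6.
Schedule OP100@1, OP101@1, OP102@3, OP103@3, OP104@3, OP105@1, OP106@6: h1:10  h2:10  h3:10  h4:10  h5:10  h6:9 — peak 10.
Total operator-hours = 59 over 6 hours ⇒ peak ≥ ⌈59/6⌉ = 10, so 10 is optimal.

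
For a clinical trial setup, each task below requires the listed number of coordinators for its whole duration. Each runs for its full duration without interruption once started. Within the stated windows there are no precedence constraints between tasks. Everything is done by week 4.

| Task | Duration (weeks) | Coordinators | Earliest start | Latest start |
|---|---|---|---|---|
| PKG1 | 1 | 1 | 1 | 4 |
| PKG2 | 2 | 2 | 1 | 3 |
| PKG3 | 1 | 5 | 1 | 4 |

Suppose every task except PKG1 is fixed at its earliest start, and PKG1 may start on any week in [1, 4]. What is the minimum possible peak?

7

PKG1@1: w1:8  w2:2  w3:0  w4:0 → peak 8
PKG1@2: w1:7  w2:3  w3:0  w4:0 → peak 7
PKG1@3: w1:7  w2:2  w3:1  w4:0 → peak 7
PKG1@4: w1:7  w2:2  w3:0  w4:1 → peak 7
Best is PKG1@2, peak 7.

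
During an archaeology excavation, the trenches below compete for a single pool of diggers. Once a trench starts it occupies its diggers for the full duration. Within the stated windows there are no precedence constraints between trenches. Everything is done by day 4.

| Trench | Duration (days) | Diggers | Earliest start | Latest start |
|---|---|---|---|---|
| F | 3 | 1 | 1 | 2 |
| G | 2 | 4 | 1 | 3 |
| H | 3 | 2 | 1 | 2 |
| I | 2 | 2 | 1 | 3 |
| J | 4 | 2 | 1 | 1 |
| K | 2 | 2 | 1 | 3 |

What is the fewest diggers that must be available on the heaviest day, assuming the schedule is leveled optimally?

Early-start (F@1, G@1, H@1, I@1, J@1, K@1) gives peak 13: d1:13  d2:13  d3:5  d4:2.
Shift I→3, K→3.
Schedule F@1, G@1, H@1, I@3, J@1, K@3: d1:9  d2:9  d3:9  d4:6 — peak 9.
Total digger-days = 33 over 4 days ⇒ peak ≥ ⌈33/4⌉ = 9, so 9 is optimal.

9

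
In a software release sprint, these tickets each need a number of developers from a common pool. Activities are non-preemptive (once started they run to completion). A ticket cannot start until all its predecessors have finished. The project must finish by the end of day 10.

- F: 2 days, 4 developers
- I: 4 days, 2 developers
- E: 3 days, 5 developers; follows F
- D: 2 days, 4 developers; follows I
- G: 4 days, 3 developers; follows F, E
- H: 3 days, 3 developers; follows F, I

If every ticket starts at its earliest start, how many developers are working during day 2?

At early start, day 2 has: F, I.
Demand: 4 + 2 = 6.

6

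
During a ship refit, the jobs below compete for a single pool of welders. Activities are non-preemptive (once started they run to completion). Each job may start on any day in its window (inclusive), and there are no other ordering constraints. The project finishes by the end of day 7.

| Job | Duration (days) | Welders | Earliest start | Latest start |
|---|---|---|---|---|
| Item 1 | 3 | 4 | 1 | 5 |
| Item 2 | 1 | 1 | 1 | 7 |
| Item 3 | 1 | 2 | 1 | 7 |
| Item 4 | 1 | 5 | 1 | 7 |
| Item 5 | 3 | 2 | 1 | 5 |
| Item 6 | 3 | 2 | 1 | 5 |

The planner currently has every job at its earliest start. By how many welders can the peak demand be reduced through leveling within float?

10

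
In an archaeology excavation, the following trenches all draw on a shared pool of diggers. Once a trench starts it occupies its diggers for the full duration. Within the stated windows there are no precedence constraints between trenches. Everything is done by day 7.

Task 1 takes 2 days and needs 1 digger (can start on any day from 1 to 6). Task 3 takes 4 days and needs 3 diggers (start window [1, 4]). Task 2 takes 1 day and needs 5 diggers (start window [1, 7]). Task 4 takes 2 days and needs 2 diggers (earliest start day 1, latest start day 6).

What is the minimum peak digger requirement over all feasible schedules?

Early-start (Task 1@1, Task 3@1, Task 2@1, Task 4@1) gives peak 11: d1:11  d2:6  d3:3  d4:3  d5:0  d6:0  d7:0.
Shift Task 2→5, Task 4→3.
Schedule Task 1@1, Task 3@1, Task 2@5, Task 4@3: d1:4  d2:4  d3:5  d4:5  d5:5  d6:0  d7:0 — peak 5.

5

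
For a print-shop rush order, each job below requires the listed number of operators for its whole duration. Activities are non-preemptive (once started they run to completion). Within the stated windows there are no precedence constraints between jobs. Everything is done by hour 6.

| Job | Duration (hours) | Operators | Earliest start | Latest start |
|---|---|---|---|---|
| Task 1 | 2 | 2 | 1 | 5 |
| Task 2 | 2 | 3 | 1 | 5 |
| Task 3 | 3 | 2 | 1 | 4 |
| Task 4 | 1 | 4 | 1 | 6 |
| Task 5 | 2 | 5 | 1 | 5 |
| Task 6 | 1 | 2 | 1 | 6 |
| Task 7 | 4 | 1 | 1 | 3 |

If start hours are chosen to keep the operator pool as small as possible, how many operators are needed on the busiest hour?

6

Early-start (Task 1@1, Task 2@1, Task 3@1, Task 4@1, Task 5@1, Task 6@1, Task 7@1) gives peak 19: h1:19  h2:13  h3:3  h4:1  h5:0  h6:0.
Shift Task 2→3, Task 3→2, Task 5→5, Task 6→2, Task 7→3.
Schedule Task 1@1, Task 2@3, Task 3@2, Task 4@1, Task 5@5, Task 6@2, Task 7@3: h1:6  h2:6  h3:6  h4:6  h5:6  h6:6 — peak 6.
Total operator-hours = 36 over 6 hours ⇒ peak ≥ ⌈36/6⌉ = 6, so 6 is optimal.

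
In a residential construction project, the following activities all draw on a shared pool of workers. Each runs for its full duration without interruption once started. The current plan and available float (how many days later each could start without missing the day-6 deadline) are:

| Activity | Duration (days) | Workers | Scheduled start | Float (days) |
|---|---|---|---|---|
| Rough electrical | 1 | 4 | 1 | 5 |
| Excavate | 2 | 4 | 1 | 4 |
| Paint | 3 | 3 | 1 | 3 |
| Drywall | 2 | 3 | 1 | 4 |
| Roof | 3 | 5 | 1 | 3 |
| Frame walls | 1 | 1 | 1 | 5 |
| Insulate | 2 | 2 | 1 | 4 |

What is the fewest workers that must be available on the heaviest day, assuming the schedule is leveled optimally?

Early-start (Rough electrical@1, Excavate@1, Paint@1, Drywall@1, Roof@1, Frame walls@1, Insulate@1) gives peak 22: d1:22  d2:17  d3:8  d4:0  d5:0  d6:0.
Shift Paint→2, Drywall→5, Roof→4, Insulate→2.
Schedule Rough electrical@1, Excavate@1, Paint@2, Drywall@5, Roof@4, Frame walls@1, Insulate@2: d1:9  d2:9  d3:5  d4:8  d5:8  d6:8 — peak 9.

9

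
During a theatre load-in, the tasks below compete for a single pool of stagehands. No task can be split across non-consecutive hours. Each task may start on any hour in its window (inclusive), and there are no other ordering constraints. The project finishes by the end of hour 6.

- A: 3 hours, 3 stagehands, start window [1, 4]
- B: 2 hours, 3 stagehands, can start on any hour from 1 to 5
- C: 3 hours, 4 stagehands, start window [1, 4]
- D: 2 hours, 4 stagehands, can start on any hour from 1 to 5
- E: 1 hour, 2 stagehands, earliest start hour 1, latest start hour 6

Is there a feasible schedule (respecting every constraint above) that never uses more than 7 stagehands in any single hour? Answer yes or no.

yes

Schedule A@1, B@3, C@4, D@1, E@5: h1:7  h2:7  h3:6  h4:7  h5:6  h6:4 — peak 7 ≤ 7.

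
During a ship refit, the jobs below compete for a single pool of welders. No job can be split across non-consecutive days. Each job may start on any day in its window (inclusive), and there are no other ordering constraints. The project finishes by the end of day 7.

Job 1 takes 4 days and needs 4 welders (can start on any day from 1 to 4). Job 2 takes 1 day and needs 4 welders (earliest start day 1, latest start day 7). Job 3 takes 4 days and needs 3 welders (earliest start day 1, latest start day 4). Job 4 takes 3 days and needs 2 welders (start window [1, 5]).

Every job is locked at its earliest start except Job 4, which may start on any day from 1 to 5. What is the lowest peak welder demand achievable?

11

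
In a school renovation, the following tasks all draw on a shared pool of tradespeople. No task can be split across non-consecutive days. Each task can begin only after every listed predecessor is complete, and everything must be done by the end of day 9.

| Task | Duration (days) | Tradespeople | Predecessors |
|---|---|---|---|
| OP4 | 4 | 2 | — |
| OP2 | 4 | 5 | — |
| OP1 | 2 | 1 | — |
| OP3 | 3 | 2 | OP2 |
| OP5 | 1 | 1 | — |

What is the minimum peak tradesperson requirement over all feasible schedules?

5

Early-start (OP4@1, OP2@1, OP1@1, OP3@5, OP5@1) gives peak 9: d1:9  d2:8  d3:7  d4:7  d5:2  d6:2  d7:2  d8:0  d9:0.
Shift OP4→5, OP1→5, OP5→7.
Schedule OP4@5, OP2@1, OP1@5, OP3@5, OP5@7: d1:5  d2:5  d3:5  d4:5  d5:5  d6:5  d7:5  d8:2  d9:0 — peak 5.
Total tradesperson-days = 37 over 9 days ⇒ peak ≥ ⌈37/9⌉ = 5, so 5 is optimal.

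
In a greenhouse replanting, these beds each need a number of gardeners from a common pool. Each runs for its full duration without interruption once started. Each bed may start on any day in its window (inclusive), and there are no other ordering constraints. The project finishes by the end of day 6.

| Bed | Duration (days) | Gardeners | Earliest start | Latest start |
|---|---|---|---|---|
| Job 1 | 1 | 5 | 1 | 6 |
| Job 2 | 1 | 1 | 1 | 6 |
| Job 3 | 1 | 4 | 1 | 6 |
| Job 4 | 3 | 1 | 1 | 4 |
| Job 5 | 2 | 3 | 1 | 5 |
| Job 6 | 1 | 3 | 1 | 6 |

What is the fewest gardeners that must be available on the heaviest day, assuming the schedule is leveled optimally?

Early-start (Job 1@1, Job 2@1, Job 3@1, Job 4@1, Job 5@1, Job 6@1) gives peak 17: d1:17  d2:4  d3:1  d4:0  d5:0  d6:0.
Shift Job 2→2, Job 3→2, Job 4→3, Job 5→3, Job 6→5.
Schedule Job 1@1, Job 2@2, Job 3@2, Job 4@3, Job 5@3, Job 6@5: d1:5  d2:5  d3:4  d4:4  d5:4  d6:0 — peak 5.

5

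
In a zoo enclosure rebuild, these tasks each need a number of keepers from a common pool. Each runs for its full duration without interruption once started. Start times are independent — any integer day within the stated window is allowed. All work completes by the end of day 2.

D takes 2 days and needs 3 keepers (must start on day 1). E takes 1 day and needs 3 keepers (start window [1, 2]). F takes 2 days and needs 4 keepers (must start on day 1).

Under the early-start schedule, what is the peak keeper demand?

Early-start schedule: D@1, E@1, F@1.
Load per day: day 1: 10, day 2: 7.
Peak is 10.

10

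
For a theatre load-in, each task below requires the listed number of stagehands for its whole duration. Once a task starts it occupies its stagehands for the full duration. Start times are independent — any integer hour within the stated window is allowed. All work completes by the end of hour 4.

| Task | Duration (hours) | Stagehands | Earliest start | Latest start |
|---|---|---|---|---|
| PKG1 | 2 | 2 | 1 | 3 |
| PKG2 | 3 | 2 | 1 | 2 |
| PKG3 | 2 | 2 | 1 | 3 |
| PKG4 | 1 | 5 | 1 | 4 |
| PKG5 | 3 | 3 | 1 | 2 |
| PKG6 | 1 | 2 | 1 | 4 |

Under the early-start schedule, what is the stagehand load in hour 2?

9

At early start, hour 2 has: PKG1, PKG2, PKG3, PKG5.
Demand: 2 + 2 + 2 + 3 = 9.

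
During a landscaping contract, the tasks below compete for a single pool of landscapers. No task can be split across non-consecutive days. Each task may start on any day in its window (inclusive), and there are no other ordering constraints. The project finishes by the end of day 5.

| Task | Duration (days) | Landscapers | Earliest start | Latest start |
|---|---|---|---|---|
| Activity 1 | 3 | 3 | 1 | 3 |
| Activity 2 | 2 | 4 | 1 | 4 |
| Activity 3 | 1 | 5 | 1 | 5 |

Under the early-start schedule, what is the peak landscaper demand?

12

Early-start schedule: Activity 1@1, Activity 2@1, Activity 3@1.
Load per day: day 1: 12, day 2: 7, day 3: 3, day 4: 0, day 5: 0.
Peak is 12.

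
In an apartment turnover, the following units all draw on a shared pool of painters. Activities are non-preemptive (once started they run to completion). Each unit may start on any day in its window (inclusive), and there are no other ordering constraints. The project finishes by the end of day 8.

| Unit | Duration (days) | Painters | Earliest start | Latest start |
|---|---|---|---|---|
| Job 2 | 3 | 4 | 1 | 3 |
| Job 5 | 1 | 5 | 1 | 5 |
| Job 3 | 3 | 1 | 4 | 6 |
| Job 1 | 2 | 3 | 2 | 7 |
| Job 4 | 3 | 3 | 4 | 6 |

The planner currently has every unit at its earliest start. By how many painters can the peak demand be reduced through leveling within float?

3

Early-start peak: d1:9  d2:7  d3:7  d4:4  d5:4  d6:4  d7:0  d8:0 ⇒ 9.
Leveled (Job 2@1, Job 5@4, Job 3@4, Job 1@7, Job 4@5): d1:4  d2:4  d3:4  d4:6  d5:4  d6:4  d7:6  d8:3 ⇒ 6.
Reduction 9 − 6 = 3.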